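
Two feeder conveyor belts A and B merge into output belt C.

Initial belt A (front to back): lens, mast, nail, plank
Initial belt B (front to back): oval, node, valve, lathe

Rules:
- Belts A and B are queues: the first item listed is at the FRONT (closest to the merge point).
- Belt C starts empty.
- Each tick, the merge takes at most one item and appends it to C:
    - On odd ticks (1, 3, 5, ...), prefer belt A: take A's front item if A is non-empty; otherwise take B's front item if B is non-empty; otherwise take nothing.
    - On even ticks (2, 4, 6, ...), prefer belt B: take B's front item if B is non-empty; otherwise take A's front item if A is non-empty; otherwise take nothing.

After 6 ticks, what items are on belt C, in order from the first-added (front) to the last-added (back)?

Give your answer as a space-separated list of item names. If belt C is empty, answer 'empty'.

Answer: lens oval mast node nail valve

Derivation:
Tick 1: prefer A, take lens from A; A=[mast,nail,plank] B=[oval,node,valve,lathe] C=[lens]
Tick 2: prefer B, take oval from B; A=[mast,nail,plank] B=[node,valve,lathe] C=[lens,oval]
Tick 3: prefer A, take mast from A; A=[nail,plank] B=[node,valve,lathe] C=[lens,oval,mast]
Tick 4: prefer B, take node from B; A=[nail,plank] B=[valve,lathe] C=[lens,oval,mast,node]
Tick 5: prefer A, take nail from A; A=[plank] B=[valve,lathe] C=[lens,oval,mast,node,nail]
Tick 6: prefer B, take valve from B; A=[plank] B=[lathe] C=[lens,oval,mast,node,nail,valve]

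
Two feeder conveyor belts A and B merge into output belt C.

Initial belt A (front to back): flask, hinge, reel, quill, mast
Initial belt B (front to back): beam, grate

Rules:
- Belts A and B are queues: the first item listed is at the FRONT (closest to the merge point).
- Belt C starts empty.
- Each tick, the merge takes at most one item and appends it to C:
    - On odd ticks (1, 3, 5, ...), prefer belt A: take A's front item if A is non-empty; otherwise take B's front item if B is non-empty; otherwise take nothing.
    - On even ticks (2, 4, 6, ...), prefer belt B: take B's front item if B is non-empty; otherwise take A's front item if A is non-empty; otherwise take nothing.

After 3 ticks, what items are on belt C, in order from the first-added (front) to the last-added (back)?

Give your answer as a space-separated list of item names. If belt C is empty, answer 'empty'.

Tick 1: prefer A, take flask from A; A=[hinge,reel,quill,mast] B=[beam,grate] C=[flask]
Tick 2: prefer B, take beam from B; A=[hinge,reel,quill,mast] B=[grate] C=[flask,beam]
Tick 3: prefer A, take hinge from A; A=[reel,quill,mast] B=[grate] C=[flask,beam,hinge]

Answer: flask beam hinge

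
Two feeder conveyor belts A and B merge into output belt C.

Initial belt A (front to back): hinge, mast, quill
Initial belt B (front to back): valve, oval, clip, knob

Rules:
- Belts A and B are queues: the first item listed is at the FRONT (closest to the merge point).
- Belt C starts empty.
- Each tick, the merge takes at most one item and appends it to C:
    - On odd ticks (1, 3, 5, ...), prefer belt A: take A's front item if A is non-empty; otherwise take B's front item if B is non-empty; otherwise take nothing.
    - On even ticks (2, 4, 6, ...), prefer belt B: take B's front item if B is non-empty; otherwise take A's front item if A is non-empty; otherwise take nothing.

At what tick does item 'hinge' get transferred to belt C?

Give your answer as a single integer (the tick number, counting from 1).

Tick 1: prefer A, take hinge from A; A=[mast,quill] B=[valve,oval,clip,knob] C=[hinge]

Answer: 1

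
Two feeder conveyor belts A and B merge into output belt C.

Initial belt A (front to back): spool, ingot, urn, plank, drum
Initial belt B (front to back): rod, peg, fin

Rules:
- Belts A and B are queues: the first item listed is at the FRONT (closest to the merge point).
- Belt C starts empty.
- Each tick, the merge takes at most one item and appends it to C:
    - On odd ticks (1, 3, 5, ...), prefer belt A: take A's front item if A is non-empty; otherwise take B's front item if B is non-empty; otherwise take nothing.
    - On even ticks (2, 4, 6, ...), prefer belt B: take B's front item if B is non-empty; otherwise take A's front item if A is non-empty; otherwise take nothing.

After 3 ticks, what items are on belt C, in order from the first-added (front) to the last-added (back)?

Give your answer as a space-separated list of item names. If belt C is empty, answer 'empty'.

Tick 1: prefer A, take spool from A; A=[ingot,urn,plank,drum] B=[rod,peg,fin] C=[spool]
Tick 2: prefer B, take rod from B; A=[ingot,urn,plank,drum] B=[peg,fin] C=[spool,rod]
Tick 3: prefer A, take ingot from A; A=[urn,plank,drum] B=[peg,fin] C=[spool,rod,ingot]

Answer: spool rod ingot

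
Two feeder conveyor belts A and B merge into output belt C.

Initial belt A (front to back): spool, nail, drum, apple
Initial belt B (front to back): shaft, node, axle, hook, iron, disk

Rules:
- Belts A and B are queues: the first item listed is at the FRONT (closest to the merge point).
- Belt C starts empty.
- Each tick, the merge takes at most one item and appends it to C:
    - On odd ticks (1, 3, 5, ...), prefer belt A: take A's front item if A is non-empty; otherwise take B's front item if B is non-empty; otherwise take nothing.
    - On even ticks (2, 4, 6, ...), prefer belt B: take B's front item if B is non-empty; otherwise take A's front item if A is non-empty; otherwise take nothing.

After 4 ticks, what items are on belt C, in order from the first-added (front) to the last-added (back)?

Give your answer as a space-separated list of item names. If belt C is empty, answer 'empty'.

Tick 1: prefer A, take spool from A; A=[nail,drum,apple] B=[shaft,node,axle,hook,iron,disk] C=[spool]
Tick 2: prefer B, take shaft from B; A=[nail,drum,apple] B=[node,axle,hook,iron,disk] C=[spool,shaft]
Tick 3: prefer A, take nail from A; A=[drum,apple] B=[node,axle,hook,iron,disk] C=[spool,shaft,nail]
Tick 4: prefer B, take node from B; A=[drum,apple] B=[axle,hook,iron,disk] C=[spool,shaft,nail,node]

Answer: spool shaft nail node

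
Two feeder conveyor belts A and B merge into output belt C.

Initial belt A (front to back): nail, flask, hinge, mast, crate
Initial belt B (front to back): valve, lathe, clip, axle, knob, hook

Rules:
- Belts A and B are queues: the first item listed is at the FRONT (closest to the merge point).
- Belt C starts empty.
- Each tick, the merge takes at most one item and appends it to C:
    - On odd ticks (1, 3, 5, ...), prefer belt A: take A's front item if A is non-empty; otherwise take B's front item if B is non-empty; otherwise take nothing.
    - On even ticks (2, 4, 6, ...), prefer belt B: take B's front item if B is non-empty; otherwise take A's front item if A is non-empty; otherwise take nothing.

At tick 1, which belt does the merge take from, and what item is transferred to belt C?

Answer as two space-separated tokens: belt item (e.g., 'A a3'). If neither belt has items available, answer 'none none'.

Answer: A nail

Derivation:
Tick 1: prefer A, take nail from A; A=[flask,hinge,mast,crate] B=[valve,lathe,clip,axle,knob,hook] C=[nail]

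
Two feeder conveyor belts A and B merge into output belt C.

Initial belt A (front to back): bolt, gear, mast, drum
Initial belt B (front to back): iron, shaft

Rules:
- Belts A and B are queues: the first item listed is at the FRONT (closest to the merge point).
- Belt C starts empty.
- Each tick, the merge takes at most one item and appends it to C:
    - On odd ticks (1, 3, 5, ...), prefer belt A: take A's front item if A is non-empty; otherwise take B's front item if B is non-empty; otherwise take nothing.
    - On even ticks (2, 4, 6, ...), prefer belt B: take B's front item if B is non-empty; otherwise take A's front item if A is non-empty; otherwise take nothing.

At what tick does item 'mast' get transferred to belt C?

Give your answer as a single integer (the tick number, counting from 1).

Answer: 5

Derivation:
Tick 1: prefer A, take bolt from A; A=[gear,mast,drum] B=[iron,shaft] C=[bolt]
Tick 2: prefer B, take iron from B; A=[gear,mast,drum] B=[shaft] C=[bolt,iron]
Tick 3: prefer A, take gear from A; A=[mast,drum] B=[shaft] C=[bolt,iron,gear]
Tick 4: prefer B, take shaft from B; A=[mast,drum] B=[-] C=[bolt,iron,gear,shaft]
Tick 5: prefer A, take mast from A; A=[drum] B=[-] C=[bolt,iron,gear,shaft,mast]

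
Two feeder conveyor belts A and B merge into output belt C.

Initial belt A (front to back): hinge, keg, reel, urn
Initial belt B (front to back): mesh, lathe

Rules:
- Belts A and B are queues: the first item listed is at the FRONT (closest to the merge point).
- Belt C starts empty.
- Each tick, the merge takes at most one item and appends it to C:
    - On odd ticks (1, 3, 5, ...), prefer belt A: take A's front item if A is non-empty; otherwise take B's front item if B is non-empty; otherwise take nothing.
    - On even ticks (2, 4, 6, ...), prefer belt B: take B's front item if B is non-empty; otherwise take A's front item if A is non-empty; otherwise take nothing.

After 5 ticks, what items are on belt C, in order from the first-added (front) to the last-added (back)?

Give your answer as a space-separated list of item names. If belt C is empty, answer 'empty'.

Tick 1: prefer A, take hinge from A; A=[keg,reel,urn] B=[mesh,lathe] C=[hinge]
Tick 2: prefer B, take mesh from B; A=[keg,reel,urn] B=[lathe] C=[hinge,mesh]
Tick 3: prefer A, take keg from A; A=[reel,urn] B=[lathe] C=[hinge,mesh,keg]
Tick 4: prefer B, take lathe from B; A=[reel,urn] B=[-] C=[hinge,mesh,keg,lathe]
Tick 5: prefer A, take reel from A; A=[urn] B=[-] C=[hinge,mesh,keg,lathe,reel]

Answer: hinge mesh keg lathe reel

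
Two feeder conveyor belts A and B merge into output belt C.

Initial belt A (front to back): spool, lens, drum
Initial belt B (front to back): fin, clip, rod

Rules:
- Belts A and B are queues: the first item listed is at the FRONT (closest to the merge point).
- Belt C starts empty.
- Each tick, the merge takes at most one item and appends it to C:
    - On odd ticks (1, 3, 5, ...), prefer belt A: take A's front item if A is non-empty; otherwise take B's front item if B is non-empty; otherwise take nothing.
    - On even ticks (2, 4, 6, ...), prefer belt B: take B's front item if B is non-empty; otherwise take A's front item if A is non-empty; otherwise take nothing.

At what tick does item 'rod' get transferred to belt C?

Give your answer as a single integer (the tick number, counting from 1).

Answer: 6

Derivation:
Tick 1: prefer A, take spool from A; A=[lens,drum] B=[fin,clip,rod] C=[spool]
Tick 2: prefer B, take fin from B; A=[lens,drum] B=[clip,rod] C=[spool,fin]
Tick 3: prefer A, take lens from A; A=[drum] B=[clip,rod] C=[spool,fin,lens]
Tick 4: prefer B, take clip from B; A=[drum] B=[rod] C=[spool,fin,lens,clip]
Tick 5: prefer A, take drum from A; A=[-] B=[rod] C=[spool,fin,lens,clip,drum]
Tick 6: prefer B, take rod from B; A=[-] B=[-] C=[spool,fin,lens,clip,drum,rod]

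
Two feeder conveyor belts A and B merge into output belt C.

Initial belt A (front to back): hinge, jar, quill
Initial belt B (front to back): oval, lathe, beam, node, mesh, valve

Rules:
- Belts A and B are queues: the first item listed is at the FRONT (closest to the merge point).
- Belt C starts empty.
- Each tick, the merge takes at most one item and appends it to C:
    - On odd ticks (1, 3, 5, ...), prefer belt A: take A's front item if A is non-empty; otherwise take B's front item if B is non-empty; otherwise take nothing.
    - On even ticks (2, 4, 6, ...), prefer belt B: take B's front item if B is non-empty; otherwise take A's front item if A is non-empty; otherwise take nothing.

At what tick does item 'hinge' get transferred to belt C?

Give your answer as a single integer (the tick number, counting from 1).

Answer: 1

Derivation:
Tick 1: prefer A, take hinge from A; A=[jar,quill] B=[oval,lathe,beam,node,mesh,valve] C=[hinge]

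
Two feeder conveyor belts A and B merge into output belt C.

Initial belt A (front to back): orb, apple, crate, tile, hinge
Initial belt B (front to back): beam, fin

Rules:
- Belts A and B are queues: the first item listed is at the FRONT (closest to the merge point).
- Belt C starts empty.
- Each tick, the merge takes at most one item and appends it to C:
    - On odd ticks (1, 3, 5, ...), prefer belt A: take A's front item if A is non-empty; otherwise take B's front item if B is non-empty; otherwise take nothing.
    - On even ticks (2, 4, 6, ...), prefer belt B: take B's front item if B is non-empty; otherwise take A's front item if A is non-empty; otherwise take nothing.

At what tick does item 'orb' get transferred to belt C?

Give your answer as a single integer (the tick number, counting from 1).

Tick 1: prefer A, take orb from A; A=[apple,crate,tile,hinge] B=[beam,fin] C=[orb]

Answer: 1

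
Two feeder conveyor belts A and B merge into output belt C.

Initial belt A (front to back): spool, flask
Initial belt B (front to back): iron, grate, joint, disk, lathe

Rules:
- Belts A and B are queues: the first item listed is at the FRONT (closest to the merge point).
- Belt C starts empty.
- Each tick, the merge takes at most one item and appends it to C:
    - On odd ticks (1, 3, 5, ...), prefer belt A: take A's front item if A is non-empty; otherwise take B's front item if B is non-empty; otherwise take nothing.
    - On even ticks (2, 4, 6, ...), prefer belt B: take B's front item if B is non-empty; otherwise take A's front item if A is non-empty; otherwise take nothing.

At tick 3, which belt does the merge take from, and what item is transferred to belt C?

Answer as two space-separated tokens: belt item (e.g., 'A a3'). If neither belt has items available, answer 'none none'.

Answer: A flask

Derivation:
Tick 1: prefer A, take spool from A; A=[flask] B=[iron,grate,joint,disk,lathe] C=[spool]
Tick 2: prefer B, take iron from B; A=[flask] B=[grate,joint,disk,lathe] C=[spool,iron]
Tick 3: prefer A, take flask from A; A=[-] B=[grate,joint,disk,lathe] C=[spool,iron,flask]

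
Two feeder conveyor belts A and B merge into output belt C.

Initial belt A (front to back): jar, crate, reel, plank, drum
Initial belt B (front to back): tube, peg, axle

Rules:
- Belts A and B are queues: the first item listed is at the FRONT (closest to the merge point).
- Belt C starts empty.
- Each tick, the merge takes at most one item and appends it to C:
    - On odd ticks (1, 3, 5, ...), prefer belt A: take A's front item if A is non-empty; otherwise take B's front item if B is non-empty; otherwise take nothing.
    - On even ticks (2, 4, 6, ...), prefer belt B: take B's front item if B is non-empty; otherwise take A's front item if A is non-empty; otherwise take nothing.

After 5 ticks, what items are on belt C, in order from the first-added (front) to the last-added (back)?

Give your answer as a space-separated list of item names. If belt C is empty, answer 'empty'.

Answer: jar tube crate peg reel

Derivation:
Tick 1: prefer A, take jar from A; A=[crate,reel,plank,drum] B=[tube,peg,axle] C=[jar]
Tick 2: prefer B, take tube from B; A=[crate,reel,plank,drum] B=[peg,axle] C=[jar,tube]
Tick 3: prefer A, take crate from A; A=[reel,plank,drum] B=[peg,axle] C=[jar,tube,crate]
Tick 4: prefer B, take peg from B; A=[reel,plank,drum] B=[axle] C=[jar,tube,crate,peg]
Tick 5: prefer A, take reel from A; A=[plank,drum] B=[axle] C=[jar,tube,crate,peg,reel]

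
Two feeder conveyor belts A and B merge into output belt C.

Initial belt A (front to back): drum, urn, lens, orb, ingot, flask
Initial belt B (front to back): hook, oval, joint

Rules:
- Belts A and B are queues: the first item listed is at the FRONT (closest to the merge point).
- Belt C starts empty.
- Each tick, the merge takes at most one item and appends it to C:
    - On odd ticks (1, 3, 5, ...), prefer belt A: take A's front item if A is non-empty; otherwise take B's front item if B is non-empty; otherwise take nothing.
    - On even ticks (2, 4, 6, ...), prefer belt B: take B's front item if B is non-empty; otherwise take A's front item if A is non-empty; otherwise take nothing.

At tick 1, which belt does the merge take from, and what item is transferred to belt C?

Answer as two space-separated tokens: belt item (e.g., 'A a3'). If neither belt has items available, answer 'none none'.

Tick 1: prefer A, take drum from A; A=[urn,lens,orb,ingot,flask] B=[hook,oval,joint] C=[drum]

Answer: A drum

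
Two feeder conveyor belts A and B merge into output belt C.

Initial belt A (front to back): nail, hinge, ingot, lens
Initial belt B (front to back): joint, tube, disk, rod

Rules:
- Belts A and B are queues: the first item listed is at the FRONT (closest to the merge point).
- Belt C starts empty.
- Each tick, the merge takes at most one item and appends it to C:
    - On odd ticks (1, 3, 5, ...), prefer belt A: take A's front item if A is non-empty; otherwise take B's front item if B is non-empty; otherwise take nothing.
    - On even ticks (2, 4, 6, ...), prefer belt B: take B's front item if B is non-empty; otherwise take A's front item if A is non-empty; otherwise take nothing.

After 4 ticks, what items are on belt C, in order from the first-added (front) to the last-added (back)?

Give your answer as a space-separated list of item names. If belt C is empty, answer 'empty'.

Tick 1: prefer A, take nail from A; A=[hinge,ingot,lens] B=[joint,tube,disk,rod] C=[nail]
Tick 2: prefer B, take joint from B; A=[hinge,ingot,lens] B=[tube,disk,rod] C=[nail,joint]
Tick 3: prefer A, take hinge from A; A=[ingot,lens] B=[tube,disk,rod] C=[nail,joint,hinge]
Tick 4: prefer B, take tube from B; A=[ingot,lens] B=[disk,rod] C=[nail,joint,hinge,tube]

Answer: nail joint hinge tube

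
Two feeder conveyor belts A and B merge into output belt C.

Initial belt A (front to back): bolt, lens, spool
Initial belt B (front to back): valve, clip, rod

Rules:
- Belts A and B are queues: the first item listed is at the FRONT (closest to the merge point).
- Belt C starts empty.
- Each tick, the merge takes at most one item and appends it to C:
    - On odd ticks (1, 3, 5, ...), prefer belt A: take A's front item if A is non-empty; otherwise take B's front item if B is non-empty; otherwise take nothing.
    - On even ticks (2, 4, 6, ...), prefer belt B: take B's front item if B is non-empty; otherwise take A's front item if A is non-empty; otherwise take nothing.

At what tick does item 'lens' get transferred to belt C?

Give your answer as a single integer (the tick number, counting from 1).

Answer: 3

Derivation:
Tick 1: prefer A, take bolt from A; A=[lens,spool] B=[valve,clip,rod] C=[bolt]
Tick 2: prefer B, take valve from B; A=[lens,spool] B=[clip,rod] C=[bolt,valve]
Tick 3: prefer A, take lens from A; A=[spool] B=[clip,rod] C=[bolt,valve,lens]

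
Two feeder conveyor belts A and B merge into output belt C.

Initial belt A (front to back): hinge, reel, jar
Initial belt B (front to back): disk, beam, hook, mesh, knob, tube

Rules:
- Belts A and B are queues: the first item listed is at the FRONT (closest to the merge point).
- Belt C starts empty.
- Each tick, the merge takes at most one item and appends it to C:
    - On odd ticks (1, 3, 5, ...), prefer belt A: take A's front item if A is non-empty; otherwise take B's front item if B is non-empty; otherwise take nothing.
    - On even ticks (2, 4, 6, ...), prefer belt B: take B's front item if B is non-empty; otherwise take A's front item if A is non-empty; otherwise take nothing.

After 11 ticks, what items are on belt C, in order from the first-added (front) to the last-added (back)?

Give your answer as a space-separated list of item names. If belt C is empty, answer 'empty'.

Answer: hinge disk reel beam jar hook mesh knob tube

Derivation:
Tick 1: prefer A, take hinge from A; A=[reel,jar] B=[disk,beam,hook,mesh,knob,tube] C=[hinge]
Tick 2: prefer B, take disk from B; A=[reel,jar] B=[beam,hook,mesh,knob,tube] C=[hinge,disk]
Tick 3: prefer A, take reel from A; A=[jar] B=[beam,hook,mesh,knob,tube] C=[hinge,disk,reel]
Tick 4: prefer B, take beam from B; A=[jar] B=[hook,mesh,knob,tube] C=[hinge,disk,reel,beam]
Tick 5: prefer A, take jar from A; A=[-] B=[hook,mesh,knob,tube] C=[hinge,disk,reel,beam,jar]
Tick 6: prefer B, take hook from B; A=[-] B=[mesh,knob,tube] C=[hinge,disk,reel,beam,jar,hook]
Tick 7: prefer A, take mesh from B; A=[-] B=[knob,tube] C=[hinge,disk,reel,beam,jar,hook,mesh]
Tick 8: prefer B, take knob from B; A=[-] B=[tube] C=[hinge,disk,reel,beam,jar,hook,mesh,knob]
Tick 9: prefer A, take tube from B; A=[-] B=[-] C=[hinge,disk,reel,beam,jar,hook,mesh,knob,tube]
Tick 10: prefer B, both empty, nothing taken; A=[-] B=[-] C=[hinge,disk,reel,beam,jar,hook,mesh,knob,tube]
Tick 11: prefer A, both empty, nothing taken; A=[-] B=[-] C=[hinge,disk,reel,beam,jar,hook,mesh,knob,tube]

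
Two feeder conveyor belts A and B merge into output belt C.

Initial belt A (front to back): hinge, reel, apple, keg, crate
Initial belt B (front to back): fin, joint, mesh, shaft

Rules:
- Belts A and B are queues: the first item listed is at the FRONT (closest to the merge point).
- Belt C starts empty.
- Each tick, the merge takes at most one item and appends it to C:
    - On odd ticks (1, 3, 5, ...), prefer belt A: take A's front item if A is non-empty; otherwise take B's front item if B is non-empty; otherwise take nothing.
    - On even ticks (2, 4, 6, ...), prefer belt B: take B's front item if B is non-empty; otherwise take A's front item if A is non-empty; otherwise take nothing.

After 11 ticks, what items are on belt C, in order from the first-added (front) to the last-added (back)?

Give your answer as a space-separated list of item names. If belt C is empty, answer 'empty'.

Tick 1: prefer A, take hinge from A; A=[reel,apple,keg,crate] B=[fin,joint,mesh,shaft] C=[hinge]
Tick 2: prefer B, take fin from B; A=[reel,apple,keg,crate] B=[joint,mesh,shaft] C=[hinge,fin]
Tick 3: prefer A, take reel from A; A=[apple,keg,crate] B=[joint,mesh,shaft] C=[hinge,fin,reel]
Tick 4: prefer B, take joint from B; A=[apple,keg,crate] B=[mesh,shaft] C=[hinge,fin,reel,joint]
Tick 5: prefer A, take apple from A; A=[keg,crate] B=[mesh,shaft] C=[hinge,fin,reel,joint,apple]
Tick 6: prefer B, take mesh from B; A=[keg,crate] B=[shaft] C=[hinge,fin,reel,joint,apple,mesh]
Tick 7: prefer A, take keg from A; A=[crate] B=[shaft] C=[hinge,fin,reel,joint,apple,mesh,keg]
Tick 8: prefer B, take shaft from B; A=[crate] B=[-] C=[hinge,fin,reel,joint,apple,mesh,keg,shaft]
Tick 9: prefer A, take crate from A; A=[-] B=[-] C=[hinge,fin,reel,joint,apple,mesh,keg,shaft,crate]
Tick 10: prefer B, both empty, nothing taken; A=[-] B=[-] C=[hinge,fin,reel,joint,apple,mesh,keg,shaft,crate]
Tick 11: prefer A, both empty, nothing taken; A=[-] B=[-] C=[hinge,fin,reel,joint,apple,mesh,keg,shaft,crate]

Answer: hinge fin reel joint apple mesh keg shaft crate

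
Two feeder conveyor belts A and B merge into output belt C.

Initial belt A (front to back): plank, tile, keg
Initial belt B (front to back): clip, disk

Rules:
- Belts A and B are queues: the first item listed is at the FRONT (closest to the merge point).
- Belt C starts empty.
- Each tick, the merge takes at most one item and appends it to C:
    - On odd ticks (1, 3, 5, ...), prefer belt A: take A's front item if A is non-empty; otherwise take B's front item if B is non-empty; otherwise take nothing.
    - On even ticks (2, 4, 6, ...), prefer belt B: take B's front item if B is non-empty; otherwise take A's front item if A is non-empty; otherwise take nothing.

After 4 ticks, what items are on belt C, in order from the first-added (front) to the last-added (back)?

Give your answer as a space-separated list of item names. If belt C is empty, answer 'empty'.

Tick 1: prefer A, take plank from A; A=[tile,keg] B=[clip,disk] C=[plank]
Tick 2: prefer B, take clip from B; A=[tile,keg] B=[disk] C=[plank,clip]
Tick 3: prefer A, take tile from A; A=[keg] B=[disk] C=[plank,clip,tile]
Tick 4: prefer B, take disk from B; A=[keg] B=[-] C=[plank,clip,tile,disk]

Answer: plank clip tile disk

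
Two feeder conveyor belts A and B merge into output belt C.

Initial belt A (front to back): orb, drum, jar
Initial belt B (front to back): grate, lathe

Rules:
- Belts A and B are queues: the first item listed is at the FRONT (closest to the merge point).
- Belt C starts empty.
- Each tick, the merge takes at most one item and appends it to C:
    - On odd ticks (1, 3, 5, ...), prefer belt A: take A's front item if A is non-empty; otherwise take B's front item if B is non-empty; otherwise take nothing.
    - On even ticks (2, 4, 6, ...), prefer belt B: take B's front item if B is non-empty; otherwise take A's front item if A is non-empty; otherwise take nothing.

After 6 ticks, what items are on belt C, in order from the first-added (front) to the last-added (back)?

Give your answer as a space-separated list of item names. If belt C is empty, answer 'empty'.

Tick 1: prefer A, take orb from A; A=[drum,jar] B=[grate,lathe] C=[orb]
Tick 2: prefer B, take grate from B; A=[drum,jar] B=[lathe] C=[orb,grate]
Tick 3: prefer A, take drum from A; A=[jar] B=[lathe] C=[orb,grate,drum]
Tick 4: prefer B, take lathe from B; A=[jar] B=[-] C=[orb,grate,drum,lathe]
Tick 5: prefer A, take jar from A; A=[-] B=[-] C=[orb,grate,drum,lathe,jar]
Tick 6: prefer B, both empty, nothing taken; A=[-] B=[-] C=[orb,grate,drum,lathe,jar]

Answer: orb grate drum lathe jar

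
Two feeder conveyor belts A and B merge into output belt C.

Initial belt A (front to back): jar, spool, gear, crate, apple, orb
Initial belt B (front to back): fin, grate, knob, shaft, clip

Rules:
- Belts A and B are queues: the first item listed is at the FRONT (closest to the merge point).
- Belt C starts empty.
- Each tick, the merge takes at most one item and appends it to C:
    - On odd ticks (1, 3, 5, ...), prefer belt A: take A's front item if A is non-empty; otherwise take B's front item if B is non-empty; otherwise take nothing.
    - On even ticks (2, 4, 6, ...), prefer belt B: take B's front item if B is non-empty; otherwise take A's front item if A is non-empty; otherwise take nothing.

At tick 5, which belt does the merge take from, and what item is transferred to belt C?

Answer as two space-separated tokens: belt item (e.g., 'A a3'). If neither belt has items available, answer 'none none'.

Answer: A gear

Derivation:
Tick 1: prefer A, take jar from A; A=[spool,gear,crate,apple,orb] B=[fin,grate,knob,shaft,clip] C=[jar]
Tick 2: prefer B, take fin from B; A=[spool,gear,crate,apple,orb] B=[grate,knob,shaft,clip] C=[jar,fin]
Tick 3: prefer A, take spool from A; A=[gear,crate,apple,orb] B=[grate,knob,shaft,clip] C=[jar,fin,spool]
Tick 4: prefer B, take grate from B; A=[gear,crate,apple,orb] B=[knob,shaft,clip] C=[jar,fin,spool,grate]
Tick 5: prefer A, take gear from A; A=[crate,apple,orb] B=[knob,shaft,clip] C=[jar,fin,spool,grate,gear]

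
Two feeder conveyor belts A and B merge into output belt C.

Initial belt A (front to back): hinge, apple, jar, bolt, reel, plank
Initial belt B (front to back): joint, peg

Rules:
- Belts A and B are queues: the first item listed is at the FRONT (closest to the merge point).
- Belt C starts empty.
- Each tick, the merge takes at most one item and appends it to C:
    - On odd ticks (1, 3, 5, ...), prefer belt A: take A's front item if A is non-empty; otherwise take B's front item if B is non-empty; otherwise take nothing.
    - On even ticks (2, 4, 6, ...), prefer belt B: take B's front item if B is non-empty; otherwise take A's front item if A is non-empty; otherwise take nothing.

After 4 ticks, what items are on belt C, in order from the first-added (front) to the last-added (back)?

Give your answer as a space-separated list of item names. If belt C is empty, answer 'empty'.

Answer: hinge joint apple peg

Derivation:
Tick 1: prefer A, take hinge from A; A=[apple,jar,bolt,reel,plank] B=[joint,peg] C=[hinge]
Tick 2: prefer B, take joint from B; A=[apple,jar,bolt,reel,plank] B=[peg] C=[hinge,joint]
Tick 3: prefer A, take apple from A; A=[jar,bolt,reel,plank] B=[peg] C=[hinge,joint,apple]
Tick 4: prefer B, take peg from B; A=[jar,bolt,reel,plank] B=[-] C=[hinge,joint,apple,peg]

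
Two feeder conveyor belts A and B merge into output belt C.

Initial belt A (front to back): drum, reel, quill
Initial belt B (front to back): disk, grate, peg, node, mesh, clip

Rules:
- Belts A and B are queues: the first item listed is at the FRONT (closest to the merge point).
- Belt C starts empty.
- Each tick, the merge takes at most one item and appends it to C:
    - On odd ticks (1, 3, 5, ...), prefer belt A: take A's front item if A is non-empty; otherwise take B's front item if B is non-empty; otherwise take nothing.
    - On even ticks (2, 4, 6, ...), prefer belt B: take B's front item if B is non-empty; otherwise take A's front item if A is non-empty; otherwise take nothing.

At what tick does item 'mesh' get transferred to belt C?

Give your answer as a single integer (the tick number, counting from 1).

Answer: 8

Derivation:
Tick 1: prefer A, take drum from A; A=[reel,quill] B=[disk,grate,peg,node,mesh,clip] C=[drum]
Tick 2: prefer B, take disk from B; A=[reel,quill] B=[grate,peg,node,mesh,clip] C=[drum,disk]
Tick 3: prefer A, take reel from A; A=[quill] B=[grate,peg,node,mesh,clip] C=[drum,disk,reel]
Tick 4: prefer B, take grate from B; A=[quill] B=[peg,node,mesh,clip] C=[drum,disk,reel,grate]
Tick 5: prefer A, take quill from A; A=[-] B=[peg,node,mesh,clip] C=[drum,disk,reel,grate,quill]
Tick 6: prefer B, take peg from B; A=[-] B=[node,mesh,clip] C=[drum,disk,reel,grate,quill,peg]
Tick 7: prefer A, take node from B; A=[-] B=[mesh,clip] C=[drum,disk,reel,grate,quill,peg,node]
Tick 8: prefer B, take mesh from B; A=[-] B=[clip] C=[drum,disk,reel,grate,quill,peg,node,mesh]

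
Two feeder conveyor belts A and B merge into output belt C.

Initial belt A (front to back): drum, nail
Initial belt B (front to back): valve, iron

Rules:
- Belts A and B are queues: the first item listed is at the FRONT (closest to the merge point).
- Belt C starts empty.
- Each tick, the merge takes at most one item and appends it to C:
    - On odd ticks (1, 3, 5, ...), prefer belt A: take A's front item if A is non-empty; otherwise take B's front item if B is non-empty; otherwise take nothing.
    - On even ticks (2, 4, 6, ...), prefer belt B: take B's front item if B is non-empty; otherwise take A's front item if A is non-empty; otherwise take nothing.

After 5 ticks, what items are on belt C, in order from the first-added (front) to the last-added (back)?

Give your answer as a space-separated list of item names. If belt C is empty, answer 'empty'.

Answer: drum valve nail iron

Derivation:
Tick 1: prefer A, take drum from A; A=[nail] B=[valve,iron] C=[drum]
Tick 2: prefer B, take valve from B; A=[nail] B=[iron] C=[drum,valve]
Tick 3: prefer A, take nail from A; A=[-] B=[iron] C=[drum,valve,nail]
Tick 4: prefer B, take iron from B; A=[-] B=[-] C=[drum,valve,nail,iron]
Tick 5: prefer A, both empty, nothing taken; A=[-] B=[-] C=[drum,valve,nail,iron]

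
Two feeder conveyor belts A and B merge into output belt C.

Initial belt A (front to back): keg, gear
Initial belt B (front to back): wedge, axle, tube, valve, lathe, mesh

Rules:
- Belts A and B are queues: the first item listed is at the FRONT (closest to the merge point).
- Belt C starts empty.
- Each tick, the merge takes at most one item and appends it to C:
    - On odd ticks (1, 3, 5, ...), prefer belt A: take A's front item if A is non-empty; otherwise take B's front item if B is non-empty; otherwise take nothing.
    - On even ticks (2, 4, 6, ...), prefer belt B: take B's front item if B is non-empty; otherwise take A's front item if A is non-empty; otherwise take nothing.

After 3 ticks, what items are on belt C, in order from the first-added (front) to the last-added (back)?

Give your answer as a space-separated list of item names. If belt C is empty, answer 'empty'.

Tick 1: prefer A, take keg from A; A=[gear] B=[wedge,axle,tube,valve,lathe,mesh] C=[keg]
Tick 2: prefer B, take wedge from B; A=[gear] B=[axle,tube,valve,lathe,mesh] C=[keg,wedge]
Tick 3: prefer A, take gear from A; A=[-] B=[axle,tube,valve,lathe,mesh] C=[keg,wedge,gear]

Answer: keg wedge gear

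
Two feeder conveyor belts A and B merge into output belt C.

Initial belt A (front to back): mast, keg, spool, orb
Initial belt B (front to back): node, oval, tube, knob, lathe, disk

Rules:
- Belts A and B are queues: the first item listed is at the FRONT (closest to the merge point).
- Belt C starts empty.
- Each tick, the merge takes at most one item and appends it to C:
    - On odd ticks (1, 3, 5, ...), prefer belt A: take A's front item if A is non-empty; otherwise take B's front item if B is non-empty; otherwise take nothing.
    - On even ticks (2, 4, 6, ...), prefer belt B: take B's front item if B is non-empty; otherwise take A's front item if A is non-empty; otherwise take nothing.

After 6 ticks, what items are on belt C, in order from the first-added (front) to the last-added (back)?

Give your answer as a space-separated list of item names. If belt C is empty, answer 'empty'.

Tick 1: prefer A, take mast from A; A=[keg,spool,orb] B=[node,oval,tube,knob,lathe,disk] C=[mast]
Tick 2: prefer B, take node from B; A=[keg,spool,orb] B=[oval,tube,knob,lathe,disk] C=[mast,node]
Tick 3: prefer A, take keg from A; A=[spool,orb] B=[oval,tube,knob,lathe,disk] C=[mast,node,keg]
Tick 4: prefer B, take oval from B; A=[spool,orb] B=[tube,knob,lathe,disk] C=[mast,node,keg,oval]
Tick 5: prefer A, take spool from A; A=[orb] B=[tube,knob,lathe,disk] C=[mast,node,keg,oval,spool]
Tick 6: prefer B, take tube from B; A=[orb] B=[knob,lathe,disk] C=[mast,node,keg,oval,spool,tube]

Answer: mast node keg oval spool tube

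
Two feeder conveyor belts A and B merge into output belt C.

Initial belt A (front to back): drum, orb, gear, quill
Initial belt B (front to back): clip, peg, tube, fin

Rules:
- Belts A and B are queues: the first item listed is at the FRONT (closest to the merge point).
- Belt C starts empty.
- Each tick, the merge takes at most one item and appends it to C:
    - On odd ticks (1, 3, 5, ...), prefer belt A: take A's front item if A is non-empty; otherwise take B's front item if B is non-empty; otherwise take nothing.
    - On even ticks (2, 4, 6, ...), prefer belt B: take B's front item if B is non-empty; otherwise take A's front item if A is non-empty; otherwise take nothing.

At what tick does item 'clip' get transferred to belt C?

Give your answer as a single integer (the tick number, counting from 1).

Answer: 2

Derivation:
Tick 1: prefer A, take drum from A; A=[orb,gear,quill] B=[clip,peg,tube,fin] C=[drum]
Tick 2: prefer B, take clip from B; A=[orb,gear,quill] B=[peg,tube,fin] C=[drum,clip]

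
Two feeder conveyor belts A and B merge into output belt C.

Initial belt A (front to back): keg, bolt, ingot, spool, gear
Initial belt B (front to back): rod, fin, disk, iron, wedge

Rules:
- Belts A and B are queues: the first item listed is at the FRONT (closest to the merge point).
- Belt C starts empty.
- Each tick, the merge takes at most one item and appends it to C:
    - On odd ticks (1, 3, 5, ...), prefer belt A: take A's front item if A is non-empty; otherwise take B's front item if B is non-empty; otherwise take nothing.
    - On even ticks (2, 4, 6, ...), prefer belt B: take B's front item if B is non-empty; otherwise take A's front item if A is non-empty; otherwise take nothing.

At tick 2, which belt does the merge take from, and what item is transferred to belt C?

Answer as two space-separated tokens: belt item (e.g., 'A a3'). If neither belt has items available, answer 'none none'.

Tick 1: prefer A, take keg from A; A=[bolt,ingot,spool,gear] B=[rod,fin,disk,iron,wedge] C=[keg]
Tick 2: prefer B, take rod from B; A=[bolt,ingot,spool,gear] B=[fin,disk,iron,wedge] C=[keg,rod]

Answer: B rod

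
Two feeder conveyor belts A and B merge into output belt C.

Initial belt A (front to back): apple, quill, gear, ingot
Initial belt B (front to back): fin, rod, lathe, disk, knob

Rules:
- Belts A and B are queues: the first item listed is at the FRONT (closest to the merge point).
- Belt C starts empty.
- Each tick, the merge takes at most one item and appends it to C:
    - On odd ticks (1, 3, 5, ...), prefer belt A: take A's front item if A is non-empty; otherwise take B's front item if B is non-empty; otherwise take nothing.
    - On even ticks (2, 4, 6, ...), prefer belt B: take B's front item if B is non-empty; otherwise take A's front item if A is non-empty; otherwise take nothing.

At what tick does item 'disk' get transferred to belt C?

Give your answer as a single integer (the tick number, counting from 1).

Tick 1: prefer A, take apple from A; A=[quill,gear,ingot] B=[fin,rod,lathe,disk,knob] C=[apple]
Tick 2: prefer B, take fin from B; A=[quill,gear,ingot] B=[rod,lathe,disk,knob] C=[apple,fin]
Tick 3: prefer A, take quill from A; A=[gear,ingot] B=[rod,lathe,disk,knob] C=[apple,fin,quill]
Tick 4: prefer B, take rod from B; A=[gear,ingot] B=[lathe,disk,knob] C=[apple,fin,quill,rod]
Tick 5: prefer A, take gear from A; A=[ingot] B=[lathe,disk,knob] C=[apple,fin,quill,rod,gear]
Tick 6: prefer B, take lathe from B; A=[ingot] B=[disk,knob] C=[apple,fin,quill,rod,gear,lathe]
Tick 7: prefer A, take ingot from A; A=[-] B=[disk,knob] C=[apple,fin,quill,rod,gear,lathe,ingot]
Tick 8: prefer B, take disk from B; A=[-] B=[knob] C=[apple,fin,quill,rod,gear,lathe,ingot,disk]

Answer: 8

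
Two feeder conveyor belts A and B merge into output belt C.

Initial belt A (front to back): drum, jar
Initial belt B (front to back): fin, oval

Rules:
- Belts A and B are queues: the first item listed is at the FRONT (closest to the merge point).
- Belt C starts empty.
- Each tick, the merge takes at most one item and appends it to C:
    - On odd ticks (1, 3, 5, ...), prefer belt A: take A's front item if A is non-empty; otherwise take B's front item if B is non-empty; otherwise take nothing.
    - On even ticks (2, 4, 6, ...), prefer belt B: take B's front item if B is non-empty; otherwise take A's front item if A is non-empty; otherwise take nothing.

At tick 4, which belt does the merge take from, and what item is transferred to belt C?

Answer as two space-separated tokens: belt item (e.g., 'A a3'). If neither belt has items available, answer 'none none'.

Answer: B oval

Derivation:
Tick 1: prefer A, take drum from A; A=[jar] B=[fin,oval] C=[drum]
Tick 2: prefer B, take fin from B; A=[jar] B=[oval] C=[drum,fin]
Tick 3: prefer A, take jar from A; A=[-] B=[oval] C=[drum,fin,jar]
Tick 4: prefer B, take oval from B; A=[-] B=[-] C=[drum,fin,jar,oval]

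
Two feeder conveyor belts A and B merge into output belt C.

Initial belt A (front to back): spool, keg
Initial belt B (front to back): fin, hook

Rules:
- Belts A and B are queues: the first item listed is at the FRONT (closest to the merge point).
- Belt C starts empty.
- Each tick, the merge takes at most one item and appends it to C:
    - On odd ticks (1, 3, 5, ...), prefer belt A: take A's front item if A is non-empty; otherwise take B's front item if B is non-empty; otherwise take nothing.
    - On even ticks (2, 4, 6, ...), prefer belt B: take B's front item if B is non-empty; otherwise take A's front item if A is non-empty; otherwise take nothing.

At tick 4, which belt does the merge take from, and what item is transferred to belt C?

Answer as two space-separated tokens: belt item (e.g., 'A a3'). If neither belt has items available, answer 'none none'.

Answer: B hook

Derivation:
Tick 1: prefer A, take spool from A; A=[keg] B=[fin,hook] C=[spool]
Tick 2: prefer B, take fin from B; A=[keg] B=[hook] C=[spool,fin]
Tick 3: prefer A, take keg from A; A=[-] B=[hook] C=[spool,fin,keg]
Tick 4: prefer B, take hook from B; A=[-] B=[-] C=[spool,fin,keg,hook]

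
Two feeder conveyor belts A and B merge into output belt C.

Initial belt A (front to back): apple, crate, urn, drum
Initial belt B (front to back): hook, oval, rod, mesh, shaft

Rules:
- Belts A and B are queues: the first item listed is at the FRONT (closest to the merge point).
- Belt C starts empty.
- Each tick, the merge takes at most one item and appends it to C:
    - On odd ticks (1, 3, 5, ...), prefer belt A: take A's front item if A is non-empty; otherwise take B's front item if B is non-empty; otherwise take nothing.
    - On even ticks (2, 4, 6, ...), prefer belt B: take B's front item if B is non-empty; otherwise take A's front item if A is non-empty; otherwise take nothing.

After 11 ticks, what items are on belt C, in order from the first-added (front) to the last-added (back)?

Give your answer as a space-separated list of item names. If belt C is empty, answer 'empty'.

Answer: apple hook crate oval urn rod drum mesh shaft

Derivation:
Tick 1: prefer A, take apple from A; A=[crate,urn,drum] B=[hook,oval,rod,mesh,shaft] C=[apple]
Tick 2: prefer B, take hook from B; A=[crate,urn,drum] B=[oval,rod,mesh,shaft] C=[apple,hook]
Tick 3: prefer A, take crate from A; A=[urn,drum] B=[oval,rod,mesh,shaft] C=[apple,hook,crate]
Tick 4: prefer B, take oval from B; A=[urn,drum] B=[rod,mesh,shaft] C=[apple,hook,crate,oval]
Tick 5: prefer A, take urn from A; A=[drum] B=[rod,mesh,shaft] C=[apple,hook,crate,oval,urn]
Tick 6: prefer B, take rod from B; A=[drum] B=[mesh,shaft] C=[apple,hook,crate,oval,urn,rod]
Tick 7: prefer A, take drum from A; A=[-] B=[mesh,shaft] C=[apple,hook,crate,oval,urn,rod,drum]
Tick 8: prefer B, take mesh from B; A=[-] B=[shaft] C=[apple,hook,crate,oval,urn,rod,drum,mesh]
Tick 9: prefer A, take shaft from B; A=[-] B=[-] C=[apple,hook,crate,oval,urn,rod,drum,mesh,shaft]
Tick 10: prefer B, both empty, nothing taken; A=[-] B=[-] C=[apple,hook,crate,oval,urn,rod,drum,mesh,shaft]
Tick 11: prefer A, both empty, nothing taken; A=[-] B=[-] C=[apple,hook,crate,oval,urn,rod,drum,mesh,shaft]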